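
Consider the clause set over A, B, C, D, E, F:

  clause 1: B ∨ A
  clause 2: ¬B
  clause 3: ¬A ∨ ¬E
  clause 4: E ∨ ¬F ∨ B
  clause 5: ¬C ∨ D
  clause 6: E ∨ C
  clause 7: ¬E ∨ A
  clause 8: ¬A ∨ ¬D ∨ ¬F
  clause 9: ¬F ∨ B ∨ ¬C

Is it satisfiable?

Yes

The clause (¬B) is unit, so B = False.
The clause (A) is unit, so A = True.
The clause (¬E) is unit, so E = False.
The clause (¬F) is unit, so F = False.
The clause (C) is unit, so C = True.
The clause (D) is unit, so D = True.
This assignment satisfies each clause.
A satisfying assignment: A ↦ True,  B ↦ False,  C ↦ True,  D ↦ True,  E ↦ False,  F ↦ False.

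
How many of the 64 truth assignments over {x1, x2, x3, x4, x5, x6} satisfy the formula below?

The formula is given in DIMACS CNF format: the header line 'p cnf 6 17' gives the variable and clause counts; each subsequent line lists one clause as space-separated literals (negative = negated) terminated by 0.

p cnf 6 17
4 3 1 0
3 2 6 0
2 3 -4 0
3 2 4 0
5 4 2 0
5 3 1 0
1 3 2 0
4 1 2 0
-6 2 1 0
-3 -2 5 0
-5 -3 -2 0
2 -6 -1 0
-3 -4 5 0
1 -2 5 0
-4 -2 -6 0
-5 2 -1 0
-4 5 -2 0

7

There are 2^6 = 64 truth assignments over (x1, x2, x3, x4, x5, x6).
Split on x4. With x4 = True, the clauses containing x4 are satisfied and ¬x4 drops from the rest; 3 of the 2^5 = 32 assignments to the other variables satisfy what remains.
With x4 = False, by the same count on the reduced clause set, 4 assignments work.
(One model: x1=F, x2=F, x3=T, x4=T, x5=T, x6=F.)
Total: 3 + 4 = 7.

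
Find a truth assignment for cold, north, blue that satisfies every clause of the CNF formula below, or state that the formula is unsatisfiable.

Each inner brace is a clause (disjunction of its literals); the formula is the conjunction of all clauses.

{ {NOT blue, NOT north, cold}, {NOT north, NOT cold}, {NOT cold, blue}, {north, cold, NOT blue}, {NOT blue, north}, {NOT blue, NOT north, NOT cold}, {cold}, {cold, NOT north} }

Unit clause (cold) forces cold = true.
Unit clause (NOT north) forces north = false.
Unit clause (blue) forces blue = true.
But (NOT blue) is also a unit clause — contradiction.

UNSATISFIABLE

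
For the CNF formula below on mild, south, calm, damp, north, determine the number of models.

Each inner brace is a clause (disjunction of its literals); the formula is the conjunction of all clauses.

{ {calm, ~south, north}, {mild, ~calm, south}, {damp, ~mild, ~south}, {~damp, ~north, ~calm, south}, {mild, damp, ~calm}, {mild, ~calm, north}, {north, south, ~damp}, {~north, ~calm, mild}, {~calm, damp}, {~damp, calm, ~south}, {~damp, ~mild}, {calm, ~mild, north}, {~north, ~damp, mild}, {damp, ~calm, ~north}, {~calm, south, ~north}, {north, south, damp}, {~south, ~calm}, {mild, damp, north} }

There are 2^5 = 32 truth assignments over (mild, south, calm, damp, north).
Split on south. With south = 1, the clauses containing south are satisfied and ~south drops from the rest; 1 of the 2^4 = 16 assignments to the other variables satisfy what remains.
With south = 0, by the same count on the reduced clause set, 2 assignments work.
Total: 1 + 2 = 3.

3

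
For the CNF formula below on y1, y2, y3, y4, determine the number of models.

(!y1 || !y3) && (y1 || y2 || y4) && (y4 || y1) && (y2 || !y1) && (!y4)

1

There are 2^4 = 16 truth assignments over (y1, y2, y3, y4).
Split on y2. With y2 = true, the clauses containing y2 are satisfied and !y2 drops from the rest; 1 of the 2^3 = 8 assignments to the other variables satisfy what remains.
With y2 = false, by the same count on the reduced clause set, 0 assignments work.
(One model: y1=T, y2=T, y3=F, y4=F.)
Total: 1 + 0 = 1.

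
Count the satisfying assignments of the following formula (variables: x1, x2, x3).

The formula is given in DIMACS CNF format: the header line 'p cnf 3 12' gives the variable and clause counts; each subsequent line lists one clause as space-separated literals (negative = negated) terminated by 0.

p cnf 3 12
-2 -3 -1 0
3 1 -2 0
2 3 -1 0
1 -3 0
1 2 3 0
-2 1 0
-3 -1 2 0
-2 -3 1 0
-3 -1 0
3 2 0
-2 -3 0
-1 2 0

There are 2^3 = 8 truth assignments over (x1, x2, x3).
Check each against the 12 clauses (columns in the order x1, x2, x3):
  F F F  ✗ fails (x1 ∨ x2 ∨ x3)
  F F T  ✗ fails (x1 ∨ ¬x3)
  F T F  ✗ fails (x3 ∨ x1 ∨ ¬x2)
  F T T  ✗ fails (x1 ∨ ¬x3)
  T F F  ✗ fails (x2 ∨ x3 ∨ ¬x1)
  T F T  ✗ fails (¬x3 ∨ ¬x1 ∨ x2)
  T T F  ✓ satisfies all
  T T T  ✗ fails (¬x2 ∨ ¬x3 ∨ ¬x1)
1 of the 8 rows is a model.

1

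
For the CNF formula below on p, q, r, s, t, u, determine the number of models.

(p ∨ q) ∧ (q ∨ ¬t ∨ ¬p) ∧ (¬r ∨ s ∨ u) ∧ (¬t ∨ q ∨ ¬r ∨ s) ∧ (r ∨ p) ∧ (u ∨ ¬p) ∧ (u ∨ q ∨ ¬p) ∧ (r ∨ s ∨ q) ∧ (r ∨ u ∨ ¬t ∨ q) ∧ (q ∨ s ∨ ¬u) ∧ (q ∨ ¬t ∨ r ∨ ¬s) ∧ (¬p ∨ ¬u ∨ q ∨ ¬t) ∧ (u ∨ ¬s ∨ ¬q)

14

There are 2^6 = 64 truth assignments over (p, q, r, s, t, u).
Split on r. With r = True, the clauses containing r are satisfied and ¬r drops from the rest; 9 of the 2^5 = 32 assignments to the other variables satisfy what remains.
With r = False, by the same count on the reduced clause set, 5 assignments work.
(One model: p=F, q=T, r=T, s=F, t=F, u=T.)
Total: 9 + 5 = 14.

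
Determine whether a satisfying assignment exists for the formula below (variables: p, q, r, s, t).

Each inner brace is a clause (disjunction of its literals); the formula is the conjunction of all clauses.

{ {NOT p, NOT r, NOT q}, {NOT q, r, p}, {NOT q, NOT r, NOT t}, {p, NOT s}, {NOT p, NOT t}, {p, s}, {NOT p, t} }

No, unsatisfiable

Suppose p = true.
The clause (NOT t) is unit, so t = false.
Now (t) is unsatisfied and unit — conflict.
Undo p and try p = false.
The clause (NOT s) is unit, so s = false.
Now (s) is unsatisfied and unit — conflict.
Either choice for p ends in contradiction.
No assignment satisfies every clause.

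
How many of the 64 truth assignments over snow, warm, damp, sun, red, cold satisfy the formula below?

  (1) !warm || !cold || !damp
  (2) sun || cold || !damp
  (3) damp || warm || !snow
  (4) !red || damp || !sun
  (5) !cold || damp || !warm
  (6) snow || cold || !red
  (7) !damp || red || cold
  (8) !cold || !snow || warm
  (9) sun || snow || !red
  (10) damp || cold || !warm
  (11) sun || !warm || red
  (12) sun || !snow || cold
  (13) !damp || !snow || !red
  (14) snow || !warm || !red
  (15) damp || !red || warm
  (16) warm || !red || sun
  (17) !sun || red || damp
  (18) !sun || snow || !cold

There are 2^6 = 64 truth assignments over (snow, warm, damp, sun, red, cold).
Split on red. With red = true, the clauses containing red are satisfied and !red drops from the rest; 0 of the 2^5 = 32 assignments to the other variables satisfy what remains.
With red = false, by the same count on the reduced clause set, 3 assignments work.
Total: 0 + 3 = 3.

3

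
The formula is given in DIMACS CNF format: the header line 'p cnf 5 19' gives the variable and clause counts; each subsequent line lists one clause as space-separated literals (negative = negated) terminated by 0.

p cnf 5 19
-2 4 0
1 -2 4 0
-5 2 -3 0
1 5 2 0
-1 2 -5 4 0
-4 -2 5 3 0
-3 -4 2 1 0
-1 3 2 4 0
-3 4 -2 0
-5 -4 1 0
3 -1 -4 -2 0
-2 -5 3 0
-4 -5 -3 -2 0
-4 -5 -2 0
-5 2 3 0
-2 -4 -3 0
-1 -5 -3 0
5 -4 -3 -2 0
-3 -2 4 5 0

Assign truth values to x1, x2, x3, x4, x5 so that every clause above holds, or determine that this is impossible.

Case x2 = False:
Case x5 = False:
(x1) alone gives x1 = True.
Case x3 = True:
No clause remains; x4 is free.

x1=True,  x2=False,  x3=True,  x4=False,  x5=False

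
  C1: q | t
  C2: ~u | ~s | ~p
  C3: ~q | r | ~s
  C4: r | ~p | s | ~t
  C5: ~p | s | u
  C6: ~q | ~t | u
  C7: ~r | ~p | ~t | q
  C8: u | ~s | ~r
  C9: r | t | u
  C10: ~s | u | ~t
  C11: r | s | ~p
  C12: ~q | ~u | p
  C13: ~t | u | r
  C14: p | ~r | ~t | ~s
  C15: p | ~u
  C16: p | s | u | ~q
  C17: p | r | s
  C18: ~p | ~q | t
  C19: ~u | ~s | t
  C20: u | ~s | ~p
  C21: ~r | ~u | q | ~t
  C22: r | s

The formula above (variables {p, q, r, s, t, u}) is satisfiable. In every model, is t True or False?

Suppose t = 0.
Unit clause (q) forces q = 1.
Unit clause (~p) forces p = 0.
Unit clause (~u) forces u = 0.
Unit clause (r) forces r = 1.
Unit clause (~s) forces s = 0.
Now (s) is unsatisfied and unit — conflict.
So every satisfying assignment has t = True.

True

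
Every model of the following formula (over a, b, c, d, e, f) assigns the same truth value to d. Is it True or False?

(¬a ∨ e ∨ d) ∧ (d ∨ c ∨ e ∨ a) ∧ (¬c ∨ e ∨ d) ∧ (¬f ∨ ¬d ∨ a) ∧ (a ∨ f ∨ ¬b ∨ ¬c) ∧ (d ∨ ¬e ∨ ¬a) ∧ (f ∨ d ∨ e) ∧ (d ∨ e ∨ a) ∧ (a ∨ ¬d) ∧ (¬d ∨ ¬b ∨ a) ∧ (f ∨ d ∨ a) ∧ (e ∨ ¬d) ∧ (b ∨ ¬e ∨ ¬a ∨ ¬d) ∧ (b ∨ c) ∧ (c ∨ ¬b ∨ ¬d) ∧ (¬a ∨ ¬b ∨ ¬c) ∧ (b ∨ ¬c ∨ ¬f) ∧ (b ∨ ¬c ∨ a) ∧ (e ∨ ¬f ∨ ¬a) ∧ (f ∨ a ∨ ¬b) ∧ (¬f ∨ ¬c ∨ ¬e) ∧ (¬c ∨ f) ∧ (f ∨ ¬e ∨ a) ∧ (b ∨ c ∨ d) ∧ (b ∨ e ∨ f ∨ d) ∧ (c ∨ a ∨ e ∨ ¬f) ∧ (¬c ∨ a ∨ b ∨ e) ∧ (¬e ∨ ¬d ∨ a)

False

Suppose d = True.
Unit clause (a) forces a = True.
Unit clause (e) forces e = True.
Unit clause (b) forces b = True.
Unit clause (c) forces c = True.
Now (¬c) is unsatisfied and unit — conflict.
So every satisfying assignment has d = False.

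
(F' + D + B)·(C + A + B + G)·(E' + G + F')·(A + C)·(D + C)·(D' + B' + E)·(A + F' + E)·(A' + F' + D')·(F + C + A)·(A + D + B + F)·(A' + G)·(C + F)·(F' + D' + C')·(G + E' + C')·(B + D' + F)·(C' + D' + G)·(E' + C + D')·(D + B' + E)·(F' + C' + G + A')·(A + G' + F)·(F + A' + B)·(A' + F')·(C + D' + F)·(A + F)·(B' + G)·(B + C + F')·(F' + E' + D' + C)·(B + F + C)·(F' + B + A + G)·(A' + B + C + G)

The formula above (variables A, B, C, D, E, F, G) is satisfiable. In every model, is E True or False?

True

Suppose E = 0.
Branch on A: set A = 1.
From the singleton clause (G), G = 1.
From the singleton clause (F'), F = 0.
From the singleton clause (C), C = 1.
From the singleton clause (B), B = 1.
From the singleton clause (D'), D = 0.
That conflicts with the unit clause (D).
So A must be the other value — set A = 0.
From the singleton clause (C), C = 1.
From the singleton clause (F'), F = 0.
That conflicts with the unit clause (F).
Both values of A lead to a conflict.
So every satisfying assignment has E = True.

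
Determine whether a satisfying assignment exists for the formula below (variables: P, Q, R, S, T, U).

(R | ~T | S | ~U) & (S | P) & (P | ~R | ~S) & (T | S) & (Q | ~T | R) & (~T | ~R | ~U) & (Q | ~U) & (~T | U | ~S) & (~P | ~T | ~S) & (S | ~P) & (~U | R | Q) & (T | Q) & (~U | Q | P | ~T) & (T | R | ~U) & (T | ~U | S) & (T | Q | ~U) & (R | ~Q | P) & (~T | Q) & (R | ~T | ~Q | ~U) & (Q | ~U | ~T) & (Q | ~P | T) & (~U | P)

Satisfiable

Case S = 1:
Case P = 1:
Unit clause (~T) forces T = 0.
Unit clause (Q) forces Q = 1.
Case R = 1:
No clause remains; U is free.
A satisfying assignment: P ↦ 1,  Q ↦ 1,  R ↦ 1,  S ↦ 1,  T ↦ 0,  U ↦ 1.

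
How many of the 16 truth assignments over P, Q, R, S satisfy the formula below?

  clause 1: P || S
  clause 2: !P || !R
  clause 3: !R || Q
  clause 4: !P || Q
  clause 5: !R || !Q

4

There are 2^4 = 16 truth assignments over (P, Q, R, S).
Check each against the 5 clauses (columns in the order P, Q, R, S):
  F F F F  ✗ fails (P || S)
  F F F T  ✓ satisfies all
  F F T F  ✗ fails (P || S)
  F F T T  ✗ fails (!R || Q)
  F T F F  ✗ fails (P || S)
  F T F T  ✓ satisfies all
  F T T F  ✗ fails (P || S)
  F T T T  ✗ fails (!R || !Q)
  T F F F  ✗ fails (!P || Q)
  T F F T  ✗ fails (!P || Q)
  T F T F  ✗ fails (!P || !R)
  T F T T  ✗ fails (!P || !R)
  T T F F  ✓ satisfies all
  T T F T  ✓ satisfies all
  T T T F  ✗ fails (!P || !R)
  T T T T  ✗ fails (!P || !R)
4 of the 16 rows are models.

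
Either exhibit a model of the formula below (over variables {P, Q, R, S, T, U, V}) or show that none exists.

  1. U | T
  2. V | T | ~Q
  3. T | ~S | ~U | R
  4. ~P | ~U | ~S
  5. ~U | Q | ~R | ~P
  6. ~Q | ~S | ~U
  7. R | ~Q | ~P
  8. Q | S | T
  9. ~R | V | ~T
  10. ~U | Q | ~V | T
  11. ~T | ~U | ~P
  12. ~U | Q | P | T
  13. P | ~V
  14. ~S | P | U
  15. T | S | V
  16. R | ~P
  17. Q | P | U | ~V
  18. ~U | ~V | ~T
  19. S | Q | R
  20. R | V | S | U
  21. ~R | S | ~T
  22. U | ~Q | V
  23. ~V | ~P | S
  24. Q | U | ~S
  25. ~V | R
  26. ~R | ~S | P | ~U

Case U = 1:
Case P = 0:
Unit clause (~V) forces V = 0.
Case T = 1:
Unit clause (~R) forces R = 0.
Case Q = 1:
Unit clause (~S) forces S = 0.
Every clause now holds.

P: 0, Q: 1, R: 0, S: 0, T: 1, U: 1, V: 0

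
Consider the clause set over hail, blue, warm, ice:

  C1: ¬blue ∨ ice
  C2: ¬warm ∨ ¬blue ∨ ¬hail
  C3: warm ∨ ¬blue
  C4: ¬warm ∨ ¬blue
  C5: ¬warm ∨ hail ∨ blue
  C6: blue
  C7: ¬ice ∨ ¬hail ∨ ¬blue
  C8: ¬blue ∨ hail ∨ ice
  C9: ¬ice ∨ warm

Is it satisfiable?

Unit clause (blue) forces blue = True.
Unit clause (ice) forces ice = True.
Unit clause (warm) forces warm = True.
Now (¬warm) is unsatisfied and unit — conflict.
No assignment satisfies every clause.

Unsatisfiable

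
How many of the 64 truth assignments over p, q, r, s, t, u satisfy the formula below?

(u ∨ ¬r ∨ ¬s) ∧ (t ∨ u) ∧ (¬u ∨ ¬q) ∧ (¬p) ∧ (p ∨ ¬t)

There are 2^6 = 64 truth assignments over (p, q, r, s, t, u).
Split on t. With t = True, the clauses containing t are satisfied and ¬t drops from the rest; 0 of the 2^5 = 32 assignments to the other variables satisfy what remains.
With t = False, by the same count on the reduced clause set, 4 assignments work.
(One model: p=F, q=F, r=F, s=F, t=F, u=T.)
Total: 0 + 4 = 4.

4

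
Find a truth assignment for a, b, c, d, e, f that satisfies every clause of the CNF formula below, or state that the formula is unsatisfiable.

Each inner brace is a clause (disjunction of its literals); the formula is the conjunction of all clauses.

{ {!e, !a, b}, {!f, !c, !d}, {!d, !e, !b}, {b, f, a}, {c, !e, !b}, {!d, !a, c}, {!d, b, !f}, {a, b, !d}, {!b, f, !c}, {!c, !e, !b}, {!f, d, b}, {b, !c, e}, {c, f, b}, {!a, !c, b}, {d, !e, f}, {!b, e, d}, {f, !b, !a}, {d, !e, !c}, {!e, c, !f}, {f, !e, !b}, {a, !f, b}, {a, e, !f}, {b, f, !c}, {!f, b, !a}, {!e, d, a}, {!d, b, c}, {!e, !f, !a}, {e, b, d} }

Case e = false:
Case b = true:
(d) alone gives d = true.
Case f = false:
(!c) alone gives c = false.
(!a) alone gives a = false.
This assignment satisfies each clause.

a: false; b: true; c: false; d: true; e: false; f: false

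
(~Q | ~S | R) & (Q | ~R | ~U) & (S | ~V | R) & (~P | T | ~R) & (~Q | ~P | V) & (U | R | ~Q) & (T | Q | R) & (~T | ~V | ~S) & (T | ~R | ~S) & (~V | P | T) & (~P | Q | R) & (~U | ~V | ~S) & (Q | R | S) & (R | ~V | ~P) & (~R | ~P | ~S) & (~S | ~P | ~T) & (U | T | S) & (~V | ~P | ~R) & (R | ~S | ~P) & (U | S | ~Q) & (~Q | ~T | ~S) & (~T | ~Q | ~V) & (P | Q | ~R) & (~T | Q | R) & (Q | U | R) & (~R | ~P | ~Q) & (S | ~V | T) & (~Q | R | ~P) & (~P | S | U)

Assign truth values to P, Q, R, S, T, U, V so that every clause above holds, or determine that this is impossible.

Branch on Q: set Q = 1.
Branch on S: set S = 0.
(U) alone gives U = 1.
Branch on V: set V = 0.
(~P) alone gives P = 0.
All clauses hold; R, T can take either value.

P ↦ 0, Q ↦ 1, R ↦ 0, S ↦ 0, T ↦ 1, U ↦ 1, V ↦ 0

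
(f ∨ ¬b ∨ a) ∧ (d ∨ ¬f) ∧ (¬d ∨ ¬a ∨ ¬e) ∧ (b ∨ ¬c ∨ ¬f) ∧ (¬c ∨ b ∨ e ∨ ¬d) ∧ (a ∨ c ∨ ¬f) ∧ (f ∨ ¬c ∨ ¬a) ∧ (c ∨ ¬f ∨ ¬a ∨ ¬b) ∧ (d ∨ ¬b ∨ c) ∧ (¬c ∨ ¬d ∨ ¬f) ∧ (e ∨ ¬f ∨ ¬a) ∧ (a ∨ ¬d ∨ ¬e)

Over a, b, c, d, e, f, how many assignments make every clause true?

There are 2^6 = 64 truth assignments over (a, b, c, d, e, f).
Split on c. With c = True, the clauses containing c are satisfied and ¬c drops from the rest; 2 of the 2^5 = 32 assignments to the other variables satisfy what remains.
With c = False, by the same count on the reduced clause set, 7 assignments work.
Total: 2 + 7 = 9.

9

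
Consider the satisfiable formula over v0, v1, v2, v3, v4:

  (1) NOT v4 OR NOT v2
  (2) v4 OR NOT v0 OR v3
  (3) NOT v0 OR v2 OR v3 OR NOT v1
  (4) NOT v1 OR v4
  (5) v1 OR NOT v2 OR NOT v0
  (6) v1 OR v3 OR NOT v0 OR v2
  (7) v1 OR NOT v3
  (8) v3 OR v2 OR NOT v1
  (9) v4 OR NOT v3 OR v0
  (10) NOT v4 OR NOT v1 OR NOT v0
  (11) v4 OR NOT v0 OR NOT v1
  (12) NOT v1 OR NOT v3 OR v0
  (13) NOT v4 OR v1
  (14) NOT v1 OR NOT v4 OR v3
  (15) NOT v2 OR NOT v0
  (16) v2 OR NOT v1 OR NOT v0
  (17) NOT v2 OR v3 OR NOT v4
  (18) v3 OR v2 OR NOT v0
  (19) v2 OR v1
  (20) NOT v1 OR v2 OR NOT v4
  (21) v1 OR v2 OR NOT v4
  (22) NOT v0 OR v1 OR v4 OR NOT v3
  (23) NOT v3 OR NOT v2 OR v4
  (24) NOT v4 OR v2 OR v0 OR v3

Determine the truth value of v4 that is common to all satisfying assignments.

False

Suppose v4 = true.
Unit clause (NOT v2) forces v2 = false.
Unit clause (v1) forces v1 = true.
Now (NOT v1) is unsatisfied and unit — conflict.
So every satisfying assignment has v4 = False.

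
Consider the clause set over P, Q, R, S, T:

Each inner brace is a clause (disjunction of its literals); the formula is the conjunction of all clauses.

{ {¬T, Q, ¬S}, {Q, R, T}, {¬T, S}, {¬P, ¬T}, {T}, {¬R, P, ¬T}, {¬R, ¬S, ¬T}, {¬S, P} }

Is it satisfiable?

No, unsatisfiable

From the singleton clause (T), T = True.
From the singleton clause (S), S = True.
From the singleton clause (Q), Q = True.
From the singleton clause (¬P), P = False.
Now (P) is unsatisfied and unit — conflict.
No assignment satisfies every clause.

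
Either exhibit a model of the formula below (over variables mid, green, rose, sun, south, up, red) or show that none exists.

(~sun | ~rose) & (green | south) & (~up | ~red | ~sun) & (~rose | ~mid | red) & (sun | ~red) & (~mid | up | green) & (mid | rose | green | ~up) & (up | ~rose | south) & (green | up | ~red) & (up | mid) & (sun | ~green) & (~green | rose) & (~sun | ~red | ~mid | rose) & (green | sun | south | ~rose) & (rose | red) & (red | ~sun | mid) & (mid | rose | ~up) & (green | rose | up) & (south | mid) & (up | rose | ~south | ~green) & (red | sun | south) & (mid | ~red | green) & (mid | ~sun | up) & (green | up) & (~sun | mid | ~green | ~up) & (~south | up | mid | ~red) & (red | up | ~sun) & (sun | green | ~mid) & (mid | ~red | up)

Suppose sun = 0.
Unit clause (~red) forces red = 0.
Unit clause (~green) forces green = 0.
Unit clause (south) forces south = 1.
Unit clause (rose) forces rose = 1.
Unit clause (~mid) forces mid = 0.
Unit clause (up) forces up = 1.
Every clause now holds.

mid: 0, green: 0, rose: 1, sun: 0, south: 1, up: 1, red: 0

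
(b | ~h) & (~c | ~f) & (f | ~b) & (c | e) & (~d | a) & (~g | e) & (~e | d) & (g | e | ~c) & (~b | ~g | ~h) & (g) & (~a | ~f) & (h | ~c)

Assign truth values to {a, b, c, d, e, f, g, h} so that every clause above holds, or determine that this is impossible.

a: 1,  b: 0,  c: 0,  d: 1,  e: 1,  f: 0,  g: 1,  h: 0

(g) alone gives g = 1.
(e) alone gives e = 1.
(d) alone gives d = 1.
(a) alone gives a = 1.
(~f) alone gives f = 0.
(~b) alone gives b = 0.
(~h) alone gives h = 0.
(~c) alone gives c = 0.
This assignment satisfies each clause.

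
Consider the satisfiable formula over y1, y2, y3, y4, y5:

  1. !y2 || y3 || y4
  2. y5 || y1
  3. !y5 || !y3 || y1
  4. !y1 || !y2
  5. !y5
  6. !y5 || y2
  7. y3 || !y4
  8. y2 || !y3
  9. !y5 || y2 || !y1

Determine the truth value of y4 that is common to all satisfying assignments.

Suppose y4 = true.
The clause (!y5) is unit, so y5 = false.
The clause (y1) is unit, so y1 = true.
The clause (!y2) is unit, so y2 = false.
The clause (y3) is unit, so y3 = true.
That conflicts with the unit clause (!y3).
So every satisfying assignment has y4 = False.

False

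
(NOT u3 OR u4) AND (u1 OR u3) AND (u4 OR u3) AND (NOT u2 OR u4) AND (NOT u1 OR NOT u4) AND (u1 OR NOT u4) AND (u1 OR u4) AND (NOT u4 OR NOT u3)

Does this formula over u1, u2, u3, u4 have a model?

No, unsatisfiable

Suppose u3 = false.
The clause (u1) is unit, so u1 = true.
The clause (u4) is unit, so u4 = true.
That conflicts with the unit clause (NOT u4).
That branch fails; take u3 = true instead.
The clause (u4) is unit, so u4 = true.
That conflicts with the unit clause (NOT u4).
Both values of u3 lead to a conflict.
No assignment satisfies every clause.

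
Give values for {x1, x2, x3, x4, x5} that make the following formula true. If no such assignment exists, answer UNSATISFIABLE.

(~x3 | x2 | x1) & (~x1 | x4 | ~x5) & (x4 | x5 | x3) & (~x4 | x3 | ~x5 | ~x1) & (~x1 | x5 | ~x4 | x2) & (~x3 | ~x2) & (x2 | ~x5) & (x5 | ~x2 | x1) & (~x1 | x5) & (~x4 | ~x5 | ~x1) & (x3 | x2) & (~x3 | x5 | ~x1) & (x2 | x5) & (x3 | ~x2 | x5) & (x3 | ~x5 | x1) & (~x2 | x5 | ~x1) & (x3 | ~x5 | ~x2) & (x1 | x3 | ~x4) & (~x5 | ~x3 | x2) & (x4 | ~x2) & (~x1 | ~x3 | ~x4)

UNSATISFIABLE

Try x3 = 0.
The clause (x2) is unit, so x2 = 1.
The clause (x5) is unit, so x5 = 1.
That conflicts with the unit clause (~x5).
That branch fails; take x3 = 1 instead.
The clause (~x2) is unit, so x2 = 0.
The clause (x1) is unit, so x1 = 1.
The clause (~x5) is unit, so x5 = 0.
That conflicts with the unit clause (x5).
Both values of x3 lead to a conflict.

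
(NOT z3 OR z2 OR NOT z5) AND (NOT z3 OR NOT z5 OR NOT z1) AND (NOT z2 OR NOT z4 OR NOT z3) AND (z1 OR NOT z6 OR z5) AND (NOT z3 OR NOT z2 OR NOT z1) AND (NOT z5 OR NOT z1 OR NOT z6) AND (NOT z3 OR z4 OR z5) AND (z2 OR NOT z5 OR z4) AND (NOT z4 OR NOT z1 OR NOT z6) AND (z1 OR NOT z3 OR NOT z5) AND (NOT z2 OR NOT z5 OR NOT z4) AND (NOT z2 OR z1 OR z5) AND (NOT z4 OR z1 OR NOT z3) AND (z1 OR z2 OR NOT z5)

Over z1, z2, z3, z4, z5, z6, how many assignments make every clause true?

There are 2^6 = 64 truth assignments over (z1, z2, z3, z4, z5, z6).
Split on z5. With z5 = true, the clauses containing z5 are satisfied and NOT z5 drops from the rest; 4 of the 2^5 = 32 assignments to the other variables satisfy what remains.
With z5 = false, by the same count on the reduced clause set, 9 assignments work.
(One model: z1=F, z2=F, z3=F, z4=F, z5=F, z6=F.)
Total: 4 + 9 = 13.

13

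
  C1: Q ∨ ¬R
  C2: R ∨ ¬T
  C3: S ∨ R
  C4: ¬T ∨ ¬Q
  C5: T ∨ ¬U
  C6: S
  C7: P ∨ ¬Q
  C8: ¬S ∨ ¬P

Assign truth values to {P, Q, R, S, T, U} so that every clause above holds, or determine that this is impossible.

(S) alone gives S = True.
(¬P) alone gives P = False.
(¬Q) alone gives Q = False.
(¬R) alone gives R = False.
(¬T) alone gives T = False.
(¬U) alone gives U = False.
All clauses are satisfied.

P: False; Q: False; R: False; S: True; T: False; U: False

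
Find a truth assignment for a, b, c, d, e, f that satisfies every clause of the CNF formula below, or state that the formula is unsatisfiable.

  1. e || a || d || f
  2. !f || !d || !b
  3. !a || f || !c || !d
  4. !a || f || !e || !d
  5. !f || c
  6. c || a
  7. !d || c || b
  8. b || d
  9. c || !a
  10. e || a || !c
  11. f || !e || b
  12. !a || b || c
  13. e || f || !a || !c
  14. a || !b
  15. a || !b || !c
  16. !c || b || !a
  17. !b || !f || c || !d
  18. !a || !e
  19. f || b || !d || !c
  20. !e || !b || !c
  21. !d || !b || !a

Branch on f: set f = true.
(c) alone gives c = true.
Branch on d: set d = false.
(b) alone gives b = true.
(a) alone gives a = true.
(!e) alone gives e = false.
All clauses are satisfied.

a: true,  b: true,  c: true,  d: false,  e: false,  f: true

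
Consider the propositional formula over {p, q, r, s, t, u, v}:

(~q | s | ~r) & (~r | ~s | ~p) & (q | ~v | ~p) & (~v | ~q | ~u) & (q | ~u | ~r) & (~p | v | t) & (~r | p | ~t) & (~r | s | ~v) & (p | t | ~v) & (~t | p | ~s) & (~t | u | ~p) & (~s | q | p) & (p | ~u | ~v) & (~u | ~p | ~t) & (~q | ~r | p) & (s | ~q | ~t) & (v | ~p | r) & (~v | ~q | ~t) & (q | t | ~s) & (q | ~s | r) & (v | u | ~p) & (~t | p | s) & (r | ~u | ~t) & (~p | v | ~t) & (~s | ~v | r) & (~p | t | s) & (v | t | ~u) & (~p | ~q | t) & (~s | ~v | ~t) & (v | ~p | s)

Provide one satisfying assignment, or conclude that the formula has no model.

Try q = 0.
Try v = 0.
Try u = 0.
The clause (~p) is unit, so p = 0.
The clause (~s) is unit, so s = 0.
The clause (~t) is unit, so t = 0.
No clause remains; r is free.

p=0, q=0, r=1, s=0, t=0, u=0, v=0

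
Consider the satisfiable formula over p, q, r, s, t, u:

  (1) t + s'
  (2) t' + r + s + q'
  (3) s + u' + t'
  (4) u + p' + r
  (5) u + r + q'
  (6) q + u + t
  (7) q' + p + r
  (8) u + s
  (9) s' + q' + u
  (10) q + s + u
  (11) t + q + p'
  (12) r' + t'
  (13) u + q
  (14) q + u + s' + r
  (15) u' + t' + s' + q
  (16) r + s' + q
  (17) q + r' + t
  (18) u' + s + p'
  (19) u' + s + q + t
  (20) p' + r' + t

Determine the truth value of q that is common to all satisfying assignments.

True

Suppose q = 0.
The clause (u) is unit, so u = 1.
Case t = 1:
The clause (s) is unit, so s = 1.
But (s') is also a unit clause — contradiction.
Backtrack on t: now try t = 0.
The clause (s') is unit, so s = 0.
But (s) is also a unit clause — contradiction.
Neither t = 1 nor t = 0 works.
So every satisfying assignment has q = True.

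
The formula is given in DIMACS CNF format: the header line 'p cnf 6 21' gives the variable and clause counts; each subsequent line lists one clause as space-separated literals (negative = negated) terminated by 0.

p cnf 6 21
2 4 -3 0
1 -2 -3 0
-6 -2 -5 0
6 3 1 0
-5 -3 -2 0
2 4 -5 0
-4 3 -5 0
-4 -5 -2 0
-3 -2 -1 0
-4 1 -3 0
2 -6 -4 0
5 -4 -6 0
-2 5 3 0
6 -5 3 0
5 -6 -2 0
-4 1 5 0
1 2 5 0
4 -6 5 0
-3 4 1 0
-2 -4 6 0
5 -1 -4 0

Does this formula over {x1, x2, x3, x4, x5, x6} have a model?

Case x2 = False:
Case x4 = False:
(¬x3) alone gives x3 = False.
(¬x5) alone gives x5 = False.
(x1) alone gives x1 = True.
(¬x6) alone gives x6 = False.
All clauses are satisfied.
A satisfying assignment: x1: True, x2: False, x3: False, x4: False, x5: False, x6: False.

Satisfiable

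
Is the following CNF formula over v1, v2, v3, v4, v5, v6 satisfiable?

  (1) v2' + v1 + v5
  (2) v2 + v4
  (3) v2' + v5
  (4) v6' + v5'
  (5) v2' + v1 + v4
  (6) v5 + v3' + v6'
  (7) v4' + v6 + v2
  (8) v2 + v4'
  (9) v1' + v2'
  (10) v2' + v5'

Try v2 = 1.
From the singleton clause (v5), v5 = 1.
But (v5') is also a unit clause — contradiction.
So v2 must be the other value — set v2 = 0.
From the singleton clause (v4), v4 = 1.
But (v4') is also a unit clause — contradiction.
Neither v2 = 1 nor v2 = 0 works.
No assignment satisfies every clause.

No, unsatisfiable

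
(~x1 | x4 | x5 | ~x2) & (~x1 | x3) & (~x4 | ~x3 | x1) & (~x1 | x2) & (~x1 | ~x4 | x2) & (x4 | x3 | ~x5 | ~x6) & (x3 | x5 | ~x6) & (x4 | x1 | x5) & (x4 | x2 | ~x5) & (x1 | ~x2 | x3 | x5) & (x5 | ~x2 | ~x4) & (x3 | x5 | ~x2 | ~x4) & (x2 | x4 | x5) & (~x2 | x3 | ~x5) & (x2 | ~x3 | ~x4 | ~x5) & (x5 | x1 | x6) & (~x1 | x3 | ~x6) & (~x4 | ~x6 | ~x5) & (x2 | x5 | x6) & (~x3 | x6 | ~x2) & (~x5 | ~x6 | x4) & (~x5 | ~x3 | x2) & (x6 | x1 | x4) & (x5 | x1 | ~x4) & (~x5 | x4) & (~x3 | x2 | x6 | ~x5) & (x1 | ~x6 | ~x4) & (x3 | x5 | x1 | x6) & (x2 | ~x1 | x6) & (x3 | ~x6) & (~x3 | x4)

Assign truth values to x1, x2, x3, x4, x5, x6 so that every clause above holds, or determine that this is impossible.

Branch on x1: set x1 = 0.
Branch on x4: set x4 = 1.
(~x3) alone gives x3 = 0.
(x5) alone gives x5 = 1.
(~x2) alone gives x2 = 0.
(~x6) alone gives x6 = 0.
All clauses are satisfied.

x1 ↦ 0, x2 ↦ 0, x3 ↦ 0, x4 ↦ 1, x5 ↦ 1, x6 ↦ 0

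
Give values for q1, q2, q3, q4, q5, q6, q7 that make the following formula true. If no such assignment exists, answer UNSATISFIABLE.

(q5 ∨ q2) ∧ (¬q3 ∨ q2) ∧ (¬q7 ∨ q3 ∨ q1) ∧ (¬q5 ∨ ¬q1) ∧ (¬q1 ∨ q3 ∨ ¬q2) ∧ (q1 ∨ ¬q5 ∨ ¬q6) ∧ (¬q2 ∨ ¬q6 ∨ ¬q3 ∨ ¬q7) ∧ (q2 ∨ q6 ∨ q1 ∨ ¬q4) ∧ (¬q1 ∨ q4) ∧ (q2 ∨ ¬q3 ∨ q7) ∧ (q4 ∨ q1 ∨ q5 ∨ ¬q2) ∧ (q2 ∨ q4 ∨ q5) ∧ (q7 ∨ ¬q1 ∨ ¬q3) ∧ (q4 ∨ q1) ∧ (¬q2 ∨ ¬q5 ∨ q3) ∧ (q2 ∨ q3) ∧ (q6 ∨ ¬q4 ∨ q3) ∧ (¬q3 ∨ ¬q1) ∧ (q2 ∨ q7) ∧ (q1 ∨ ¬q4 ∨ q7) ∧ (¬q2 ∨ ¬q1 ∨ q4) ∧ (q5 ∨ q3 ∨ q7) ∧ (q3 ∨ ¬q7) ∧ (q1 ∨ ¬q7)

Case q5 = True:
The clause (¬q1) is unit, so q1 = False.
The clause (¬q6) is unit, so q6 = False.
The clause (q4) is unit, so q4 = True.
The clause (q2) is unit, so q2 = True.
The clause (q3) is unit, so q3 = True.
The clause (q7) is unit, so q7 = True.
But (¬q7) is also a unit clause — contradiction.
That branch fails; take q5 = False instead.
The clause (q2) is unit, so q2 = True.
Case q1 = False:
The clause (q4) is unit, so q4 = True.
The clause (q7) is unit, so q7 = True.
But (¬q7) is also a unit clause — contradiction.
That branch fails; take q1 = True instead.
The clause (q3) is unit, so q3 = True.
But (¬q3) is also a unit clause — contradiction.
Either choice for q1 ends in contradiction.
Either choice for q5 ends in contradiction.

UNSATISFIABLE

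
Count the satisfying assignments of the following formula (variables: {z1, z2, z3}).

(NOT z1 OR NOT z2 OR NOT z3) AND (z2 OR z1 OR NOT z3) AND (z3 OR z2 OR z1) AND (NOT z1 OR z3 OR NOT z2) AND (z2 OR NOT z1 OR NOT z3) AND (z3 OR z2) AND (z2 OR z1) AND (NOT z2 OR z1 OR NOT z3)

There are 2^3 = 8 truth assignments over (z1, z2, z3).
Split on z3. With z3 = true, the clauses containing z3 are satisfied and NOT z3 drops from the rest; 0 of the 2^2 = 4 assignments to the other variables satisfy what remains.
With z3 = false, by the same count on the reduced clause set, 1 assignment works.
(One model: z1=F, z2=T, z3=F.)
Total: 0 + 1 = 1.

1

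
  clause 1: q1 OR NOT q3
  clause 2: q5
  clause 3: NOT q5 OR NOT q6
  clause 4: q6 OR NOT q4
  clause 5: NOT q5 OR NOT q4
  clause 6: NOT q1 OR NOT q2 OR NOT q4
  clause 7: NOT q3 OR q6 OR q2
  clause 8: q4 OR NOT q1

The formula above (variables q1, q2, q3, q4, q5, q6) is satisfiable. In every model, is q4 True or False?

False

Suppose q4 = true.
From the singleton clause (q5), q5 = true.
That conflicts with the unit clause (NOT q5).
So every satisfying assignment has q4 = False.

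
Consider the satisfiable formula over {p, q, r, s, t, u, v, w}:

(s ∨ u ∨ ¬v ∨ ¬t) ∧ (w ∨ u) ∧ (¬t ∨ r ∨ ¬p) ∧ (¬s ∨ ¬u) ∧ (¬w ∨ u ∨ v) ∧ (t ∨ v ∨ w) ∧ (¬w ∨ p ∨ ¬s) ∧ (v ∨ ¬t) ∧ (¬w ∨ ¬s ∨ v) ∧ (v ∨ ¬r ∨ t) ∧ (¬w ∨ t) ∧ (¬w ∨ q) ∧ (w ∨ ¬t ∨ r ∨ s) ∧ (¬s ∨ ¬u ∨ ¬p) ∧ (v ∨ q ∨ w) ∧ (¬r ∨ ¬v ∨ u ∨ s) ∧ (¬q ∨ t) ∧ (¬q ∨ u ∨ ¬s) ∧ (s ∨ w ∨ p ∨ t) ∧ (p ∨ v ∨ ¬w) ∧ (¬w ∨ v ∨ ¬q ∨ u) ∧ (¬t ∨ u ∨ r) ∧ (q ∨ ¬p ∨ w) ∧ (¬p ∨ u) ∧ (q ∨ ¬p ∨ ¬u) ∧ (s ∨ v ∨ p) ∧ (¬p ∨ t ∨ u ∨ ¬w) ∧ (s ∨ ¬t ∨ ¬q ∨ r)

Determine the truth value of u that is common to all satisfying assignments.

True

Suppose u = False.
The clause (w) is unit, so w = True.
The clause (v) is unit, so v = True.
The clause (t) is unit, so t = True.
The clause (s) is unit, so s = True.
The clause (p) is unit, so p = True.
That conflicts with the unit clause (¬p).
So every satisfying assignment has u = True.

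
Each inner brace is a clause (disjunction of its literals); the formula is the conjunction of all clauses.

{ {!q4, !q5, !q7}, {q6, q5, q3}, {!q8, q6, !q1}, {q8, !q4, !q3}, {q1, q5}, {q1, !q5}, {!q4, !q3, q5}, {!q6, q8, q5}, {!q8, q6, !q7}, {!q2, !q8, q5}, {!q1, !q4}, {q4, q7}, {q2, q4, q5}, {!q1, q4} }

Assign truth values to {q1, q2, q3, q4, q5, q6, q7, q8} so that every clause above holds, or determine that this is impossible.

UNSATISFIABLE

Case q1 = true:
From the singleton clause (!q4), q4 = false.
Now (q4) is unsatisfied and unit — conflict.
Undo q1 and try q1 = false.
From the singleton clause (q5), q5 = true.
Now (!q5) is unsatisfied and unit — conflict.
Either choice for q1 ends in contradiction.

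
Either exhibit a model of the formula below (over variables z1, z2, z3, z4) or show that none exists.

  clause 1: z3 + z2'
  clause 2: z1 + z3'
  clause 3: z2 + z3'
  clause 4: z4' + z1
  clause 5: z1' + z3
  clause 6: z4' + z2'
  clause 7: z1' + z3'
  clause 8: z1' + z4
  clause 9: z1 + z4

Suppose z3 = 1.
The clause (z1) is unit, so z1 = 1.
Now (z1') is unsatisfied and unit — conflict.
So z3 must be the other value — set z3 = 0.
The clause (z2') is unit, so z2 = 0.
The clause (z1') is unit, so z1 = 0.
The clause (z4') is unit, so z4 = 0.
Now (z4) is unsatisfied and unit — conflict.
Neither z3 = 1 nor z3 = 0 works.

UNSATISFIABLE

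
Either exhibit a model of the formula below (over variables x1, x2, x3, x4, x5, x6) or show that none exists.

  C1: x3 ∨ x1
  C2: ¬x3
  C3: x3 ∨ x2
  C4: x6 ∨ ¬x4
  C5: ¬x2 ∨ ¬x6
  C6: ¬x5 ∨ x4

x1: True,  x2: True,  x3: False,  x4: False,  x5: False,  x6: False

The clause (¬x3) is unit, so x3 = False.
The clause (x1) is unit, so x1 = True.
The clause (x2) is unit, so x2 = True.
The clause (¬x6) is unit, so x6 = False.
The clause (¬x4) is unit, so x4 = False.
The clause (¬x5) is unit, so x5 = False.
Every clause now holds.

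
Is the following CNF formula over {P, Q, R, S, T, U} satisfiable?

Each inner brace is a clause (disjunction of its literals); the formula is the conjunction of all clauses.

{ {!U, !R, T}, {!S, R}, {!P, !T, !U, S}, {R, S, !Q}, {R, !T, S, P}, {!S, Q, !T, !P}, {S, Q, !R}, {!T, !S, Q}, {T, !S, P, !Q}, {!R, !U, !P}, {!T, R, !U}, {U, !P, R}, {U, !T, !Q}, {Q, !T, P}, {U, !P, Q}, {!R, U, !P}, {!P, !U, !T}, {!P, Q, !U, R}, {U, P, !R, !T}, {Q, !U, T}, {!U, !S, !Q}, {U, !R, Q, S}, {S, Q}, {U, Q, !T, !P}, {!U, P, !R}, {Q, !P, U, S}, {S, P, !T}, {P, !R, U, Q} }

Yes, satisfiable

Branch on S: set S = false.
Unit clause (Q) forces Q = true.
Unit clause (R) forces R = true.
Branch on U: set U = false.
Unit clause (!T) forces T = false.
Unit clause (!P) forces P = false.
Every clause now holds.
A satisfying assignment: P: false,  Q: true,  R: true,  S: false,  T: false,  U: false.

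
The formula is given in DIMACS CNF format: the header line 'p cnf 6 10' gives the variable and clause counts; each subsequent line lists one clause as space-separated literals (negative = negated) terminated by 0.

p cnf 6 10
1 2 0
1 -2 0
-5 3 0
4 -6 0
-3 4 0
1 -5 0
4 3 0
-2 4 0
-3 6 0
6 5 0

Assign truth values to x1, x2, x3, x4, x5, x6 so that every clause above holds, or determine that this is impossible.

x1: True,  x2: False,  x3: True,  x4: True,  x5: True,  x6: True

Try x1 = True.
Try x5 = True.
The clause (x3) is unit, so x3 = True.
The clause (x4) is unit, so x4 = True.
The clause (x6) is unit, so x6 = True.
All clauses hold; x2 can take either value.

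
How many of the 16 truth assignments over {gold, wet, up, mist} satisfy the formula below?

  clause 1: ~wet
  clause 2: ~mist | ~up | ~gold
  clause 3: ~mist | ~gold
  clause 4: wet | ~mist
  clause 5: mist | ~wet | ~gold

There are 2^4 = 16 truth assignments over (gold, wet, up, mist).
Check each against the 5 clauses (columns in the order gold, wet, up, mist):
  F F F F  ✓ satisfies all
  F F F T  ✗ fails (wet | ~mist)
  F F T F  ✓ satisfies all
  F F T T  ✗ fails (wet | ~mist)
  F T F F  ✗ fails (~wet)
  F T F T  ✗ fails (~wet)
  F T T F  ✗ fails (~wet)
  F T T T  ✗ fails (~wet)
  T F F F  ✓ satisfies all
  T F F T  ✗ fails (~mist | ~gold)
  T F T F  ✓ satisfies all
  T F T T  ✗ fails (~mist | ~up | ~gold)
  T T F F  ✗ fails (~wet)
  T T F T  ✗ fails (~wet)
  T T T F  ✗ fails (~wet)
  T T T T  ✗ fails (~wet)
4 of the 16 rows are models.

4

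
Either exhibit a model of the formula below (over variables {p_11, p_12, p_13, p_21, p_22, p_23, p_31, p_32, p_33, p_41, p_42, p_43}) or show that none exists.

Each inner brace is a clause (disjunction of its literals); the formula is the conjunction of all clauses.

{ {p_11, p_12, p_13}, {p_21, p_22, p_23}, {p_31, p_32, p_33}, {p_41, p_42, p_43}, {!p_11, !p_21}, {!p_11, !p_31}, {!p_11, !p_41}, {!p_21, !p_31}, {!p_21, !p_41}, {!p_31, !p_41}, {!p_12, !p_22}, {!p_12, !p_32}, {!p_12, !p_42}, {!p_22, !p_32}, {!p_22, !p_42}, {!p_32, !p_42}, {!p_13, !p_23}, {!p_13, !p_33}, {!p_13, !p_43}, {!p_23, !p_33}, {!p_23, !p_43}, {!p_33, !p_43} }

Suppose p_11 = false.
Suppose p_12 = true.
Unit clause (!p_22) forces p_22 = false.
Unit clause (!p_32) forces p_32 = false.
Unit clause (!p_42) forces p_42 = false.
Suppose p_21 = true.
Unit clause (!p_31) forces p_31 = false.
Unit clause (p_33) forces p_33 = true.
Unit clause (!p_41) forces p_41 = false.
Unit clause (p_43) forces p_43 = true.
That conflicts with the unit clause (!p_43).
So p_21 must be the other value — set p_21 = false.
Unit clause (p_23) forces p_23 = true.
Unit clause (!p_13) forces p_13 = false.
Unit clause (!p_33) forces p_33 = false.
Unit clause (p_31) forces p_31 = true.
Unit clause (!p_41) forces p_41 = false.
Unit clause (p_43) forces p_43 = true.
That conflicts with the unit clause (!p_43).
Neither p_21 = true nor p_21 = false works.
So p_12 must be the other value — set p_12 = false.
Unit clause (p_13) forces p_13 = true.
Unit clause (!p_23) forces p_23 = false.
Unit clause (!p_33) forces p_33 = false.
Unit clause (!p_43) forces p_43 = false.
Suppose p_21 = true.
Unit clause (!p_31) forces p_31 = false.
Unit clause (p_32) forces p_32 = true.
Unit clause (!p_41) forces p_41 = false.
Unit clause (p_42) forces p_42 = true.
That conflicts with the unit clause (!p_42).
So p_21 must be the other value — set p_21 = false.
Unit clause (p_22) forces p_22 = true.
Unit clause (!p_32) forces p_32 = false.
Unit clause (p_31) forces p_31 = true.
Unit clause (!p_41) forces p_41 = false.
Unit clause (p_42) forces p_42 = true.
That conflicts with the unit clause (!p_42).
Neither p_21 = true nor p_21 = false works.
Neither p_12 = true nor p_12 = false works.
So p_11 must be the other value — set p_11 = true.
Unit clause (!p_21) forces p_21 = false.
Unit clause (!p_31) forces p_31 = false.
Unit clause (!p_41) forces p_41 = false.
Suppose p_22 = true.
Unit clause (!p_12) forces p_12 = false.
Unit clause (!p_32) forces p_32 = false.
Unit clause (p_33) forces p_33 = true.
Unit clause (!p_42) forces p_42 = false.
Unit clause (p_43) forces p_43 = true.
That conflicts with the unit clause (!p_43).
So p_22 must be the other value — set p_22 = false.
Unit clause (p_23) forces p_23 = true.
Unit clause (!p_13) forces p_13 = false.
Unit clause (!p_33) forces p_33 = false.
Unit clause (p_32) forces p_32 = true.
Unit clause (!p_12) forces p_12 = false.
Unit clause (!p_42) forces p_42 = false.
Unit clause (p_43) forces p_43 = true.
That conflicts with the unit clause (!p_43).
Neither p_22 = true nor p_22 = false works.
Neither p_11 = true nor p_11 = false works.

UNSATISFIABLE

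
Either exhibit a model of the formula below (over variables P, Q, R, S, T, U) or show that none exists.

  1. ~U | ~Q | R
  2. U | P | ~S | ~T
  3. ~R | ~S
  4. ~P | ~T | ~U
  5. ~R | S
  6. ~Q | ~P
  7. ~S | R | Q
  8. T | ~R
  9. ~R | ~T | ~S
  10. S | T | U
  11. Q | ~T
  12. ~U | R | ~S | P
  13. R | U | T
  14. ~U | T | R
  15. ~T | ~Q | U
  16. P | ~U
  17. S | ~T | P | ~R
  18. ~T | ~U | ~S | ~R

UNSATISFIABLE

Case R = 0:
Case U = 0:
The clause (T) is unit, so T = 1.
The clause (Q) is unit, so Q = 1.
That conflicts with the unit clause (~Q).
Backtrack on U: now try U = 1.
The clause (~Q) is unit, so Q = 0.
The clause (~S) is unit, so S = 0.
The clause (~T) is unit, so T = 0.
That conflicts with the unit clause (T).
Either choice for U ends in contradiction.
Backtrack on R: now try R = 1.
The clause (~S) is unit, so S = 0.
That conflicts with the unit clause (S).
Either choice for R ends in contradiction.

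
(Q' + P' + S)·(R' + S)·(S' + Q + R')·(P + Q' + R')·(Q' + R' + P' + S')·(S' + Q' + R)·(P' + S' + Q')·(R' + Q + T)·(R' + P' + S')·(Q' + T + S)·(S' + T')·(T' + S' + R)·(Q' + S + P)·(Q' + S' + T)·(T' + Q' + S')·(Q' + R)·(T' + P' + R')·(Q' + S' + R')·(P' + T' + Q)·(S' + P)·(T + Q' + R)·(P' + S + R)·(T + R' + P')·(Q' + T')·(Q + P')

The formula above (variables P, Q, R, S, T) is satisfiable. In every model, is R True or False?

Suppose R = 1.
Unit clause (S) forces S = 1.
Unit clause (Q) forces Q = 1.
That conflicts with the unit clause (Q').
So every satisfying assignment has R = False.

False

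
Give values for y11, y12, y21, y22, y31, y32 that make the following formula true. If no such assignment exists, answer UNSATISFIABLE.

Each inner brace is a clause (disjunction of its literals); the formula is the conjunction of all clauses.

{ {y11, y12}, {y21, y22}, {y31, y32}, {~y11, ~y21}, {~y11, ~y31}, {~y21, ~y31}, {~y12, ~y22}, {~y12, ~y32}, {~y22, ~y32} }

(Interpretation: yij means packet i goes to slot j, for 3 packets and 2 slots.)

UNSATISFIABLE

Try y11 = 1.
The clause (~y21) is unit, so y21 = 0.
The clause (y22) is unit, so y22 = 1.
The clause (~y31) is unit, so y31 = 0.
The clause (y32) is unit, so y32 = 1.
That conflicts with the unit clause (~y32).
Undo y11 and try y11 = 0.
The clause (y12) is unit, so y12 = 1.
The clause (~y22) is unit, so y22 = 0.
The clause (y21) is unit, so y21 = 1.
The clause (~y31) is unit, so y31 = 0.
The clause (y32) is unit, so y32 = 1.
That conflicts with the unit clause (~y32).
Neither y11 = 1 nor y11 = 0 works.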